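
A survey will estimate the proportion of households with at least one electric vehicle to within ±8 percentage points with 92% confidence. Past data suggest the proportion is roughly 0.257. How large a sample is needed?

For a proportion with margin E = 0.08 at 92% confidence, z = 1.751.
n = p̂(1−p̂)(z/E)² = 0.257 × 0.743 × (1.751/0.08)² = 91.48
Round up: n = 92.

n = 92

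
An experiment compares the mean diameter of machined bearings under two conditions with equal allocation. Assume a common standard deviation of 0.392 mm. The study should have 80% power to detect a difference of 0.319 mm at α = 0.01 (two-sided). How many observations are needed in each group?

36 per group

For two equal groups, n per group = 2·((z_{α/2} + z_β)·σ/δ)².
z_{α/2} = 2.576; z_β = 0.842 (power 80%).
n = 2 × (3.418 × 0.392 / 0.319)² = 2 × 17.64 = 35.28
Round up: n = 36 per group.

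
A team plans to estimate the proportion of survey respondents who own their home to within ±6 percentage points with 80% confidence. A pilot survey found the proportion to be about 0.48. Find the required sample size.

For a proportion with margin E = 0.06 at 80% confidence, z = 1.282.
n = p̂(1−p̂)(z/E)² = 0.48 × 0.52 × (1.282/0.06)² = 113.95
Round up: n = 114.

114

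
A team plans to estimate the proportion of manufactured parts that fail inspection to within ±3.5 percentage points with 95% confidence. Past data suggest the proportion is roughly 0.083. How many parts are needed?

For a proportion with margin E = 0.035 at 95% confidence, z = 1.960.
n = p̂(1−p̂)(z/E)² = 0.083 × 0.917 × (1.960/0.035)² = 238.68
Round up: n = 239.

239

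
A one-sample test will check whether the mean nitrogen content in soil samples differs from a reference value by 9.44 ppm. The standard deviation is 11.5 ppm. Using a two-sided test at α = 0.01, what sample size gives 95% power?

27

For a one-sample z-test, n = ((z_{α/2} + z_β)·σ/δ)².
z_{α/2} = 2.576 (two-sided α = 0.01); z_β = 1.645 (power 95% → β = 0.05).
n = (4.221 × 11.5 / 9.44)² = 26.44
Round up: n = 27.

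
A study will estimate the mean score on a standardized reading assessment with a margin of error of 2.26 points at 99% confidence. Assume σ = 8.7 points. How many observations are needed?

For a mean, the margin of error is E = z·σ/√n, so n = (zσ/E)².
At 99% confidence, z = 2.576.
n = (2.576 × 8.7 / 2.26)² = 98.34
Round up: n = 99.

99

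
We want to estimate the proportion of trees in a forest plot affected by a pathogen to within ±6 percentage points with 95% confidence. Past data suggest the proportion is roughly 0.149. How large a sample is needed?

For a proportion with margin E = 0.06 at 95% confidence, z = 1.960.
n = p̂(1−p̂)(z/E)² = 0.149 × 0.851 × (1.960/0.06)² = 135.31
Round up: n = 136.

136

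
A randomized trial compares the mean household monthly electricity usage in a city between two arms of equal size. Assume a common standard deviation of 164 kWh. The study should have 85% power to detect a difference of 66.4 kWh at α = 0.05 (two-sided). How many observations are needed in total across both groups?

For two equal groups, n per group = 2·((z_{α/2} + z_β)·σ/δ)².
z_{α/2} = 1.960; z_β = 1.036 (power 85%).
n = 2 × (2.996 × 164 / 66.4)² = 2 × 54.76 = 109.52
Round up: n = 110 per group.
Total across both groups: 2 × 110 = 220.

220 total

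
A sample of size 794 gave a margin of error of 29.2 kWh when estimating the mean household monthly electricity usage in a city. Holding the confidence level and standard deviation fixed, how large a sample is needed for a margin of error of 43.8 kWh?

353

Margin of error scales as 1/√n, so n₂ = n₁·(E₁/E₂)².
n₂ = 794 × (29.2/43.8)² = 794 × 0.4444 = 352.85
Round up: n₂ = 353.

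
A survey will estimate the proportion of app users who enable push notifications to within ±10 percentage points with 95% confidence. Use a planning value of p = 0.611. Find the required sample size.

For a proportion with margin E = 0.1 at 95% confidence, z = 1.960.
n = p̂(1−p̂)(z/E)² = 0.611 × 0.389 × (1.960/0.1)² = 91.31
Round up: n = 92.

n = 92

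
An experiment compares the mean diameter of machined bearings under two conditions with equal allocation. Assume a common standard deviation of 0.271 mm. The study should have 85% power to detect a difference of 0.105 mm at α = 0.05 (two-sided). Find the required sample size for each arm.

120 per group

For two equal groups, n per group = 2·((z_{α/2} + z_β)·σ/δ)².
z_{α/2} = 1.960; z_β = 1.036 (power 85%).
n = 2 × (2.996 × 0.271 / 0.105)² = 2 × 59.79 = 119.58
Round up: n = 120 per group.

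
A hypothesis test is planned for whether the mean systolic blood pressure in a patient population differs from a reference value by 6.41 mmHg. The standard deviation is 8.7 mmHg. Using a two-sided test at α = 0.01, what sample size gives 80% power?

22

For a one-sample z-test, n = ((z_{α/2} + z_β)·σ/δ)².
z_{α/2} = 2.576 (two-sided α = 0.01); z_β = 0.842 (power 80% → β = 0.2).
n = (3.418 × 8.7 / 6.41)² = 21.52
Round up: n = 22.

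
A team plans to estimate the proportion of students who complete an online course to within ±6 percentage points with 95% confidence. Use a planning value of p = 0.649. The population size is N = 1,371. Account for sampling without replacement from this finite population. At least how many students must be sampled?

207

For a proportion with margin E = 0.06 at 95% confidence, z = 1.960.
n = p̂(1−p̂)(z/E)² = 0.649 × 0.351 × (1.960/0.06)² = 243.09 — call this n₀.
Finite-population correction with N = 1,371: n = n₀ / (1 + (n₀−1)/N) = 243.09 / 1.177 = 206.53
Round up: n = 207.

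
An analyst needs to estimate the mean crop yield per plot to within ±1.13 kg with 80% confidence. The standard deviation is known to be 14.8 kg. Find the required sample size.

For a mean, the margin of error is E = z·σ/√n, so n = (zσ/E)².
At 80% confidence, z = 1.282.
n = (1.282 × 14.8 / 1.13)² = 281.93
Round up: n = 282.

282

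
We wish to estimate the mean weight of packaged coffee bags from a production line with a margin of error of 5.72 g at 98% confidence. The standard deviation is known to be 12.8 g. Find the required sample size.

n = 28

For a mean, the margin of error is E = z·σ/√n, so n = (zσ/E)².
At 98% confidence, z = 2.326.
n = (2.326 × 12.8 / 5.72)² = 27.09
Round up: n = 28.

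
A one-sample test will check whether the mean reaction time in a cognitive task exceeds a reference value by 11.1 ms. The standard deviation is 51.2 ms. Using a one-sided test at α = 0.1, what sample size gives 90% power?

For a one-sample z-test, n = ((z_α + z_β)·σ/δ)².
z_α = 1.282 (one-sided α = 0.1); z_β = 1.282 (power 90% → β = 0.1).
n = (2.564 × 51.2 / 11.1)² = 139.87
Round up: n = 140.

140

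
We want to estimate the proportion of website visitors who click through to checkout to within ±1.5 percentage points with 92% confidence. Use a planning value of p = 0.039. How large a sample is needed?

For a proportion with margin E = 0.015 at 92% confidence, z = 1.751.
n = p̂(1−p̂)(z/E)² = 0.039 × 0.961 × (1.751/0.015)² = 510.71
Round up: n = 511.

n = 511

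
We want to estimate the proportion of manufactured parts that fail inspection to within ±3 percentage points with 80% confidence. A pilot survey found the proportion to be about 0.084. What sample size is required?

For a proportion with margin E = 0.03 at 80% confidence, z = 1.282.
n = p̂(1−p̂)(z/E)² = 0.084 × 0.916 × (1.282/0.03)² = 140.51
Round up: n = 141.

141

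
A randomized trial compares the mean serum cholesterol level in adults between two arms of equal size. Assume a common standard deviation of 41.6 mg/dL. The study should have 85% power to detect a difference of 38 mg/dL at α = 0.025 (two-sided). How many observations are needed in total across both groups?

For two equal groups, n per group = 2·((z_{α/2} + z_β)·σ/δ)².
z_{α/2} = 2.241; z_β = 1.036 (power 85%).
n = 2 × (3.277 × 41.6 / 38)² = 2 × 12.87 = 25.74
Round up: n = 26 per group.
Total across both groups: 2 × 26 = 52.

52 total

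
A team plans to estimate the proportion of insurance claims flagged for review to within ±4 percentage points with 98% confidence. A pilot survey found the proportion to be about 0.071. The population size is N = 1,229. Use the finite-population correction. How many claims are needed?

189

For a proportion with margin E = 0.04 at 98% confidence, z = 2.326.
n = p̂(1−p̂)(z/E)² = 0.071 × 0.929 × (2.326/0.04)² = 223.04 — call this n₀.
Finite-population correction with N = 1,229: n = n₀ / (1 + (n₀−1)/N) = 223.04 / 1.181 = 188.86
Round up: n = 189.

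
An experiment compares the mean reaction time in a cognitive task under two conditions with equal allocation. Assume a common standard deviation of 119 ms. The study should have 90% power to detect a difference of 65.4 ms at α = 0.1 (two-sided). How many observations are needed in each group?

For two equal groups, n per group = 2·((z_{α/2} + z_β)·σ/δ)².
z_{α/2} = 1.645; z_β = 1.282 (power 90%).
n = 2 × (2.927 × 119 / 65.4)² = 2 × 28.37 = 56.74
Round up: n = 57 per group.

57 per group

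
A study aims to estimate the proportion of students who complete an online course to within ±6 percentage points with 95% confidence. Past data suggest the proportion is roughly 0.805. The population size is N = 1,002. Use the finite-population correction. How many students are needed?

For a proportion with margin E = 0.06 at 95% confidence, z = 1.960.
n = p̂(1−p̂)(z/E)² = 0.805 × 0.195 × (1.960/0.06)² = 167.51 — call this n₀.
Finite-population correction with N = 1,002: n = n₀ / (1 + (n₀−1)/N) = 167.51 / 1.166 = 143.66
Round up: n = 144.

n = 144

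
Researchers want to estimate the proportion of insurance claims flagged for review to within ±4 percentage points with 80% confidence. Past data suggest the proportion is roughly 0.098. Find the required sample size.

For a proportion with margin E = 0.04 at 80% confidence, z = 1.282.
n = p̂(1−p̂)(z/E)² = 0.098 × 0.902 × (1.282/0.04)² = 90.80
Round up: n = 91.

n = 91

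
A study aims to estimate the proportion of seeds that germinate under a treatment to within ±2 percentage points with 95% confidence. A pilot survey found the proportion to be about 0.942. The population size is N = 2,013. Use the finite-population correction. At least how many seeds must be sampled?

417

For a proportion with margin E = 0.02 at 95% confidence, z = 1.960.
n = p̂(1−p̂)(z/E)² = 0.942 × 0.058 × (1.960/0.02)² = 524.72 — call this n₀.
Finite-population correction with N = 2,013: n = n₀ / (1 + (n₀−1)/N) = 524.72 / 1.26 = 416.44
Round up: n = 417.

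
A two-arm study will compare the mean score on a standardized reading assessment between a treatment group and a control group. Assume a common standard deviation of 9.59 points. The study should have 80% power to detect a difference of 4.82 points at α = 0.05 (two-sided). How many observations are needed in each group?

For two equal groups, n per group = 2·((z_{α/2} + z_β)·σ/δ)².
z_{α/2} = 1.960; z_β = 0.842 (power 80%).
n = 2 × (2.802 × 9.59 / 4.82)² = 2 × 31.08 = 62.16
Round up: n = 63 per group.

63 per group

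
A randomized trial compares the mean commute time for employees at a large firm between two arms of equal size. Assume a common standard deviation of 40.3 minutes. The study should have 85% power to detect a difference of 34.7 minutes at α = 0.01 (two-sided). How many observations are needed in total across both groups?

72 total

For two equal groups, n per group = 2·((z_{α/2} + z_β)·σ/δ)².
z_{α/2} = 2.576; z_β = 1.036 (power 85%).
n = 2 × (3.612 × 40.3 / 34.7)² = 2 × 17.60 = 35.20
Round up: n = 36 per group.
Total across both groups: 2 × 36 = 72.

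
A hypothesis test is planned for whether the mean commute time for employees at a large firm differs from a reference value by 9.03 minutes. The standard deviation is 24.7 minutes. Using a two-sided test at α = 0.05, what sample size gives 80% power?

n = 59

For a one-sample z-test, n = ((z_{α/2} + z_β)·σ/δ)².
z_{α/2} = 1.960 (two-sided α = 0.05); z_β = 0.842 (power 80% → β = 0.2).
n = (2.802 × 24.7 / 9.03)² = 58.74
Round up: n = 59.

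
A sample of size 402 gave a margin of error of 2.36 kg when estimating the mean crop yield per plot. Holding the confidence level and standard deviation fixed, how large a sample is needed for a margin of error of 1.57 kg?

Margin of error scales as 1/√n, so n₂ = n₁·(E₁/E₂)².
n₂ = 402 × (2.36/1.57)² = 402 × 2.26 = 908.52
Round up: n₂ = 909.

909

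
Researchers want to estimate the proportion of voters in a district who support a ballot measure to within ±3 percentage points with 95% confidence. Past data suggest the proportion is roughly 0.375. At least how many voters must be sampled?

For a proportion with margin E = 0.03 at 95% confidence, z = 1.960.
n = p̂(1−p̂)(z/E)² = 0.375 × 0.625 × (1.960/0.03)² = 1000.42
Round up: n = 1001.

1001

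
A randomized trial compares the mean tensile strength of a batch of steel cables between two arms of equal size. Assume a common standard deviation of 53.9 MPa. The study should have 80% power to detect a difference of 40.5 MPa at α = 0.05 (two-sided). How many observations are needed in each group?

For two equal groups, n per group = 2·((z_{α/2} + z_β)·σ/δ)².
z_{α/2} = 1.960; z_β = 0.842 (power 80%).
n = 2 × (2.802 × 53.9 / 40.5)² = 2 × 13.91 = 27.82
Round up: n = 28 per group.

28 per group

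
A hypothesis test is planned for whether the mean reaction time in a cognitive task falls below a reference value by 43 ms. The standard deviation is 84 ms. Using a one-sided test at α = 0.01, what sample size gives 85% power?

For a one-sample z-test, n = ((z_α + z_β)·σ/δ)².
z_α = 2.326 (one-sided α = 0.01); z_β = 1.036 (power 85% → β = 0.15).
n = (3.362 × 84 / 43)² = 43.13
Round up: n = 44.

44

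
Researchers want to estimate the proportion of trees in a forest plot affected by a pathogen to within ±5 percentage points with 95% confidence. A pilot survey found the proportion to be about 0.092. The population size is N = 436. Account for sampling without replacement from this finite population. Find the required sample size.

For a proportion with margin E = 0.05 at 95% confidence, z = 1.960.
n = p̂(1−p̂)(z/E)² = 0.092 × 0.908 × (1.960/0.05)² = 128.36 — call this n₀.
Finite-population correction with N = 436: n = n₀ / (1 + (n₀−1)/N) = 128.36 / 1.292 = 99.35
Round up: n = 100.

100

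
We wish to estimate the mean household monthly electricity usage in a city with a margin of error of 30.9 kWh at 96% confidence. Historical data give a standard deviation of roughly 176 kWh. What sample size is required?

For a mean, the margin of error is E = z·σ/√n, so n = (zσ/E)².
At 96% confidence, z = 2.054.
n = (2.054 × 176 / 30.9)² = 136.87
Round up: n = 137.

137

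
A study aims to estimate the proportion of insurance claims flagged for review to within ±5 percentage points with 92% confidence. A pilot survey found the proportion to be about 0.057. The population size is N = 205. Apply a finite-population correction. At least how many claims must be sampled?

For a proportion with margin E = 0.05 at 92% confidence, z = 1.751.
n = p̂(1−p̂)(z/E)² = 0.057 × 0.943 × (1.751/0.05)² = 65.92 — call this n₀.
Finite-population correction with N = 205: n = n₀ / (1 + (n₀−1)/N) = 65.92 / 1.317 = 50.05
Round up: n = 51.

n = 51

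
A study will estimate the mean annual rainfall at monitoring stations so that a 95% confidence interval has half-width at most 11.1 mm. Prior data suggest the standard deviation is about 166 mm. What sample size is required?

n = 860

For a mean, the margin of error is E = z·σ/√n, so n = (zσ/E)².
At 95% confidence, z = 1.960.
n = (1.960 × 166 / 11.1)² = 859.18
Round up: n = 860.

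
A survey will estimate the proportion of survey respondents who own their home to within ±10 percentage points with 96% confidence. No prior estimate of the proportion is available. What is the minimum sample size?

For a proportion with margin E = 0.1 at 96% confidence, z = 2.054.
With no prior estimate, use p = 0.5, which maximizes p(1−p) at 0.25.
n = 0.25 × (z/E)² = 0.25 × (2.054/0.1)² = 105.47
Round up: n = 106.

n = 106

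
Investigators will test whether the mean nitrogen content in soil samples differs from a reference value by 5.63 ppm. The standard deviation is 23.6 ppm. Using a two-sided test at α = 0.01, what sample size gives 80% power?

For a one-sample z-test, n = ((z_{α/2} + z_β)·σ/δ)².
z_{α/2} = 2.576 (two-sided α = 0.01); z_β = 0.842 (power 80% → β = 0.2).
n = (3.418 × 23.6 / 5.63)² = 205.28
Round up: n = 206.

206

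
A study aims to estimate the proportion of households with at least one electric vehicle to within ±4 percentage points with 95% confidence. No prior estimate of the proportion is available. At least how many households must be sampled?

For a proportion with margin E = 0.04 at 95% confidence, z = 1.960.
With no prior estimate, use p = 0.5, which maximizes p(1−p) at 0.25.
n = 0.25 × (z/E)² = 0.25 × (1.960/0.04)² = 600.25
Round up: n = 601.

n = 601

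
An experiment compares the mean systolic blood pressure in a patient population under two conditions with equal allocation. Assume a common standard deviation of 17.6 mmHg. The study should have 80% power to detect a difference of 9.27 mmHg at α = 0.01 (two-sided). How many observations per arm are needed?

For two equal groups, n per group = 2·((z_{α/2} + z_β)·σ/δ)².
z_{α/2} = 2.576; z_β = 0.842 (power 80%).
n = 2 × (3.418 × 17.6 / 9.27)² = 2 × 42.11 = 84.22
Round up: n = 85 per group.

85 per group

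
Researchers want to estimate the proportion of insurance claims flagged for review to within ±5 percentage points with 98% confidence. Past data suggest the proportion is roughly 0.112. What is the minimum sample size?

For a proportion with margin E = 0.05 at 98% confidence, z = 2.326.
n = p̂(1−p̂)(z/E)² = 0.112 × 0.888 × (2.326/0.05)² = 215.23
Round up: n = 216.

216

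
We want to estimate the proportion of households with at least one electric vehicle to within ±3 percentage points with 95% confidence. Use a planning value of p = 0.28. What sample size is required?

n = 861

For a proportion with margin E = 0.03 at 95% confidence, z = 1.960.
n = p̂(1−p̂)(z/E)² = 0.28 × 0.72 × (1.960/0.03)² = 860.52
Round up: n = 861.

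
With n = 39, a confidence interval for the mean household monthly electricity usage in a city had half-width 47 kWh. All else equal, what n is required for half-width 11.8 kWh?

Margin of error scales as 1/√n, so n₂ = n₁·(E₁/E₂)².
n₂ = 39 × (47/11.8)² = 39 × 15.86 = 618.54
Round up: n₂ = 619.

619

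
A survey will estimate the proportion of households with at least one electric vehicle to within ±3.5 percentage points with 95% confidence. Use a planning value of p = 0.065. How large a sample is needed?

191

For a proportion with margin E = 0.035 at 95% confidence, z = 1.960.
n = p̂(1−p̂)(z/E)² = 0.065 × 0.935 × (1.960/0.035)² = 190.59
Round up: n = 191.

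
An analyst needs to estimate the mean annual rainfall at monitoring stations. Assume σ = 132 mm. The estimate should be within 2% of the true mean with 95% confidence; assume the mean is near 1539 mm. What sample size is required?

For a mean, the margin of error is E = z·σ/√n, so n = (zσ/E)².
At 95% confidence, z = 1.960.
E = 2% of 1539 = 30.78 mm.
n = (1.960 × 132 / 30.78)² = 70.65
Round up: n = 71.

71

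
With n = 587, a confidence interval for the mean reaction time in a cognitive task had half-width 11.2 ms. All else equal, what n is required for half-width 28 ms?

Margin of error scales as 1/√n, so n₂ = n₁·(E₁/E₂)².
n₂ = 587 × (11.2/28)² = 587 × 0.16 = 93.92
Round up: n₂ = 94.

94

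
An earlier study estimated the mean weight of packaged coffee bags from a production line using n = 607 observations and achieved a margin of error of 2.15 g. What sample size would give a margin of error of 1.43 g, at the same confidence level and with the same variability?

n = 1373

Margin of error scales as 1/√n, so n₂ = n₁·(E₁/E₂)².
n₂ = 607 × (2.15/1.43)² = 607 × 2.261 = 1372.43
Round up: n₂ = 1373.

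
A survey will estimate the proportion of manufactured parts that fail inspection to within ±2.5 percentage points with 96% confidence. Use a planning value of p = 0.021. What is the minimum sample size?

For a proportion with margin E = 0.025 at 96% confidence, z = 2.054.
n = p̂(1−p̂)(z/E)² = 0.021 × 0.979 × (2.054/0.025)² = 138.78
Round up: n = 139.

139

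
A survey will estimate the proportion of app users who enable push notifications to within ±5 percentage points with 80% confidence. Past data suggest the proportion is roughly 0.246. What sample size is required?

For a proportion with margin E = 0.05 at 80% confidence, z = 1.282.
n = p̂(1−p̂)(z/E)² = 0.246 × 0.754 × (1.282/0.05)² = 121.94
Round up: n = 122.

122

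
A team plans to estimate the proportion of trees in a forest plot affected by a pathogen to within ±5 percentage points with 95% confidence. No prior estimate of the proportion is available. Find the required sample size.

For a proportion with margin E = 0.05 at 95% confidence, z = 1.960.
With no prior estimate, use p = 0.5, which maximizes p(1−p) at 0.25.
n = 0.25 × (z/E)² = 0.25 × (1.960/0.05)² = 384.16
Round up: n = 385.

n = 385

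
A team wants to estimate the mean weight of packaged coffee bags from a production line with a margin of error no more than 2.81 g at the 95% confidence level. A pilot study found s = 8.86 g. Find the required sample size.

For a mean, the margin of error is E = z·σ/√n, so n = (zσ/E)².
At 95% confidence, z = 1.960.
n = (1.960 × 8.86 / 2.81)² = 38.19
Round up: n = 39.

39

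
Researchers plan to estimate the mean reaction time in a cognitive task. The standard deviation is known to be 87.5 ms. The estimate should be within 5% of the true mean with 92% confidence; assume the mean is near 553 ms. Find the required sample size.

For a mean, the margin of error is E = z·σ/√n, so n = (zσ/E)².
At 92% confidence, z = 1.751.
E = 5% of 553 = 27.65 ms.
n = (1.751 × 87.5 / 27.65)² = 30.70
Round up: n = 31.

n = 31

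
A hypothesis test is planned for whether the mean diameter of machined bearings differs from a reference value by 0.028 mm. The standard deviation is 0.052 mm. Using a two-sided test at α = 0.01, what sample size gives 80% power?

41

For a one-sample z-test, n = ((z_{α/2} + z_β)·σ/δ)².
z_{α/2} = 2.576 (two-sided α = 0.01); z_β = 0.842 (power 80% → β = 0.2).
n = (3.418 × 0.052 / 0.028)² = 40.29
Round up: n = 41.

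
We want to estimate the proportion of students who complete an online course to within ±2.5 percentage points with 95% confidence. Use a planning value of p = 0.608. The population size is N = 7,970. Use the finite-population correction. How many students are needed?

For a proportion with margin E = 0.025 at 95% confidence, z = 1.960.
n = p̂(1−p̂)(z/E)² = 0.608 × 0.392 × (1.960/0.025)² = 1464.95 — call this n₀.
Finite-population correction with N = 7,970: n = n₀ / (1 + (n₀−1)/N) = 1464.95 / 1.184 = 1237.29
Round up: n = 1238.

1238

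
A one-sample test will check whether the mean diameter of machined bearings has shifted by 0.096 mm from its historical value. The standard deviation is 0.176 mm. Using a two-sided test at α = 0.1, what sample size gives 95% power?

For a one-sample z-test, n = ((z_{α/2} + z_β)·σ/δ)².
z_{α/2} = 1.645 (two-sided α = 0.1); z_β = 1.645 (power 95% → β = 0.05).
n = (3.290 × 0.176 / 0.096)² = 36.38
Round up: n = 37.

n = 37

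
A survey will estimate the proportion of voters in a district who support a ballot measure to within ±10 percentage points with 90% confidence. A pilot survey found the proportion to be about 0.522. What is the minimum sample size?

For a proportion with margin E = 0.1 at 90% confidence, z = 1.645.
n = p̂(1−p̂)(z/E)² = 0.522 × 0.478 × (1.645/0.1)² = 67.52
Round up: n = 68.

68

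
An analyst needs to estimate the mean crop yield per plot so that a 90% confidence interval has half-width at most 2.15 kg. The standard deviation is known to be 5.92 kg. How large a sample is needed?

For a mean, the margin of error is E = z·σ/√n, so n = (zσ/E)².
At 90% confidence, z = 1.645.
n = (1.645 × 5.92 / 2.15)² = 20.52
Round up: n = 21.

n = 21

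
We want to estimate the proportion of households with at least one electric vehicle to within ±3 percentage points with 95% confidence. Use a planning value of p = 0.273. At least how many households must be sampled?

n = 848

For a proportion with margin E = 0.03 at 95% confidence, z = 1.960.
n = p̂(1−p̂)(z/E)² = 0.273 × 0.727 × (1.960/0.03)² = 847.16
Round up: n = 848.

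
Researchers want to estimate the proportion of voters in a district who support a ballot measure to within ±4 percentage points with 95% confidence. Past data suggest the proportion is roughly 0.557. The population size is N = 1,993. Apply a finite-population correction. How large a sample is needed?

457

For a proportion with margin E = 0.04 at 95% confidence, z = 1.960.
n = p̂(1−p̂)(z/E)² = 0.557 × 0.443 × (1.960/0.04)² = 592.45 — call this n₀.
Finite-population correction with N = 1,993: n = n₀ / (1 + (n₀−1)/N) = 592.45 / 1.297 = 456.78
Round up: n = 457.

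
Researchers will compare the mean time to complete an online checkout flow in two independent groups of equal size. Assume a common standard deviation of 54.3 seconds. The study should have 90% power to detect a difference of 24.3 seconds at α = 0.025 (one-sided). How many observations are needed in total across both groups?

For two equal groups, n per group = 2·((z_α + z_β)·σ/δ)².
z_α = 1.960; z_β = 1.282 (power 90%).
n = 2 × (3.242 × 54.3 / 24.3)² = 2 × 52.48 = 104.96
Round up: n = 105 per group.
Total across both groups: 2 × 105 = 210.

210 total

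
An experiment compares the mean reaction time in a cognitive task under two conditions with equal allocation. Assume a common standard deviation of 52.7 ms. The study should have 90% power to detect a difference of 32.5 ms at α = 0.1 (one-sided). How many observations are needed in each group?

For two equal groups, n per group = 2·((z_α + z_β)·σ/δ)².
z_α = 1.282; z_β = 1.282 (power 90%).
n = 2 × (2.564 × 52.7 / 32.5)² = 2 × 17.29 = 34.58
Round up: n = 35 per group.

35 per group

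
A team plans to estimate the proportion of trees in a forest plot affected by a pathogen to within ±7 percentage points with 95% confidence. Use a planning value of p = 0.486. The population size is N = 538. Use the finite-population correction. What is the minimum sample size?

For a proportion with margin E = 0.07 at 95% confidence, z = 1.960.
n = p̂(1−p̂)(z/E)² = 0.486 × 0.514 × (1.960/0.07)² = 195.85 — call this n₀.
Finite-population correction with N = 538: n = n₀ / (1 + (n₀−1)/N) = 195.85 / 1.362 = 143.80
Round up: n = 144.

144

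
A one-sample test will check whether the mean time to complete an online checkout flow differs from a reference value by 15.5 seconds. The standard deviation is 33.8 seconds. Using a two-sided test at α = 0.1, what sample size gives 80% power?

For a one-sample z-test, n = ((z_{α/2} + z_β)·σ/δ)².
z_{α/2} = 1.645 (two-sided α = 0.1); z_β = 0.842 (power 80% → β = 0.2).
n = (2.487 × 33.8 / 15.5)² = 29.41
Round up: n = 30.

30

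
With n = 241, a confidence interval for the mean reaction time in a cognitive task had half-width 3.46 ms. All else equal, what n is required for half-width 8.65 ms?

Margin of error scales as 1/√n, so n₂ = n₁·(E₁/E₂)².
n₂ = 241 × (3.46/8.65)² = 241 × 0.16 = 38.56
Round up: n₂ = 39.

n = 39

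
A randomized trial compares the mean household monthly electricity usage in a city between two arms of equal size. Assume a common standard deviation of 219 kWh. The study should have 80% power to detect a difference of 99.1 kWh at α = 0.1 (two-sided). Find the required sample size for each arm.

61 per group

For two equal groups, n per group = 2·((z_{α/2} + z_β)·σ/δ)².
z_{α/2} = 1.645; z_β = 0.842 (power 80%).
n = 2 × (2.487 × 219 / 99.1)² = 2 × 30.21 = 60.42
Round up: n = 61 per group.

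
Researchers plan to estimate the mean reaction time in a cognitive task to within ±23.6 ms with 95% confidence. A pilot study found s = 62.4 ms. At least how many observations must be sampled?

For a mean, the margin of error is E = z·σ/√n, so n = (zσ/E)².
At 95% confidence, z = 1.960.
n = (1.960 × 62.4 / 23.6)² = 26.86
Round up: n = 27.

27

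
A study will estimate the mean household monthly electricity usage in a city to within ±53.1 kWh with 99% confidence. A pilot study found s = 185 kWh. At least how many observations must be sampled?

81

For a mean, the margin of error is E = z·σ/√n, so n = (zσ/E)².
At 99% confidence, z = 2.576.
n = (2.576 × 185 / 53.1)² = 80.55
Round up: n = 81.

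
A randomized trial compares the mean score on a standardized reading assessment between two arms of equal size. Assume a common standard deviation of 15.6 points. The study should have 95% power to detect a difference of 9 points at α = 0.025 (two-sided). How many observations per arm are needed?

91 per group

For two equal groups, n per group = 2·((z_{α/2} + z_β)·σ/δ)².
z_{α/2} = 2.241; z_β = 1.645 (power 95%).
n = 2 × (3.886 × 15.6 / 9)² = 2 × 45.37 = 90.74
Round up: n = 91 per group.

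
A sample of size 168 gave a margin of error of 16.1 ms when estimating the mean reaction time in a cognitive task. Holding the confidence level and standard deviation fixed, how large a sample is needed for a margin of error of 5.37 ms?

n = 1511

Margin of error scales as 1/√n, so n₂ = n₁·(E₁/E₂)².
n₂ = 168 × (16.1/5.37)² = 168 × 8.989 = 1510.15
Round up: n₂ = 1511.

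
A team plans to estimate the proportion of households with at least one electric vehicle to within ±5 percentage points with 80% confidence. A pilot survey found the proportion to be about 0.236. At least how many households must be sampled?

119

For a proportion with margin E = 0.05 at 80% confidence, z = 1.282.
n = p̂(1−p̂)(z/E)² = 0.236 × 0.764 × (1.282/0.05)² = 118.53
Round up: n = 119.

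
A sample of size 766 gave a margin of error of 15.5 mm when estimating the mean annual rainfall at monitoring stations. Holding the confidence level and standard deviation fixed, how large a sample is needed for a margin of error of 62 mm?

48

Margin of error scales as 1/√n, so n₂ = n₁·(E₁/E₂)².
n₂ = 766 × (15.5/62)² = 766 × 0.0625 = 47.88
Round up: n₂ = 48.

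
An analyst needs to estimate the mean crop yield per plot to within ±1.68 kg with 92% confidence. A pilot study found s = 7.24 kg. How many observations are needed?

For a mean, the margin of error is E = z·σ/√n, so n = (zσ/E)².
At 92% confidence, z = 1.751.
n = (1.751 × 7.24 / 1.68)² = 56.94
Round up: n = 57.

n = 57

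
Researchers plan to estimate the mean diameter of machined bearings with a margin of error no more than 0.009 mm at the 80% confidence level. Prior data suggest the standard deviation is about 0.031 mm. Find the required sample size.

20

For a mean, the margin of error is E = z·σ/√n, so n = (zσ/E)².
At 80% confidence, z = 1.282.
n = (1.282 × 0.031 / 0.009)² = 19.50
Round up: n = 20.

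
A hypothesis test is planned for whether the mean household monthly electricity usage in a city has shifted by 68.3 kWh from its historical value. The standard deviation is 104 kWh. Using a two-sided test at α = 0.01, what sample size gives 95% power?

For a one-sample z-test, n = ((z_{α/2} + z_β)·σ/δ)².
z_{α/2} = 2.576 (two-sided α = 0.01); z_β = 1.645 (power 95% → β = 0.05).
n = (4.221 × 104 / 68.3)² = 41.31
Round up: n = 42.

42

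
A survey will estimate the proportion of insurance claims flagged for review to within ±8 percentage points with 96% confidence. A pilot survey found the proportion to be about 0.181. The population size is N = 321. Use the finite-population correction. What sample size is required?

For a proportion with margin E = 0.08 at 96% confidence, z = 2.054.
n = p̂(1−p̂)(z/E)² = 0.181 × 0.819 × (2.054/0.08)² = 97.72 — call this n₀.
Finite-population correction with N = 321: n = n₀ / (1 + (n₀−1)/N) = 97.72 / 1.301 = 75.11
Round up: n = 76.

76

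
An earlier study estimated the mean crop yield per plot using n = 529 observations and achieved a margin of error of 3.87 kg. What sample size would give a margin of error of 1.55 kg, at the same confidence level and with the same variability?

Margin of error scales as 1/√n, so n₂ = n₁·(E₁/E₂)².
n₂ = 529 × (3.87/1.55)² = 529 × 6.234 = 3297.79
Round up: n₂ = 3298.

n = 3298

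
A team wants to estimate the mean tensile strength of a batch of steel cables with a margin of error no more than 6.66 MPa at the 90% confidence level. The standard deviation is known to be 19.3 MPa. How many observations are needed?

For a mean, the margin of error is E = z·σ/√n, so n = (zσ/E)².
At 90% confidence, z = 1.645.
n = (1.645 × 19.3 / 6.66)² = 22.72
Round up: n = 23.

23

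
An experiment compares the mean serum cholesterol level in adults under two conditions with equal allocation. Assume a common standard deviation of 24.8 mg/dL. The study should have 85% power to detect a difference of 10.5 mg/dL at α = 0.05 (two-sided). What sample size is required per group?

101 per group

For two equal groups, n per group = 2·((z_{α/2} + z_β)·σ/δ)².
z_{α/2} = 1.960; z_β = 1.036 (power 85%).
n = 2 × (2.996 × 24.8 / 10.5)² = 2 × 50.07 = 100.14
Round up: n = 101 per group.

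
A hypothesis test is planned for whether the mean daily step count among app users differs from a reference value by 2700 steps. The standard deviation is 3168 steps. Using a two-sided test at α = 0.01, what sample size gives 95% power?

For a one-sample z-test, n = ((z_{α/2} + z_β)·σ/δ)².
z_{α/2} = 2.576 (two-sided α = 0.01); z_β = 1.645 (power 95% → β = 0.05).
n = (4.221 × 3168 / 2700)² = 24.53
Round up: n = 25.

25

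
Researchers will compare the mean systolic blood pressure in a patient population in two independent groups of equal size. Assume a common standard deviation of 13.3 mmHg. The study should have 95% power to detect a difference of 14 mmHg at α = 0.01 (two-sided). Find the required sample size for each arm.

33 per group

For two equal groups, n per group = 2·((z_{α/2} + z_β)·σ/δ)².
z_{α/2} = 2.576; z_β = 1.645 (power 95%).
n = 2 × (4.221 × 13.3 / 14)² = 2 × 16.08 = 32.16
Round up: n = 33 per group.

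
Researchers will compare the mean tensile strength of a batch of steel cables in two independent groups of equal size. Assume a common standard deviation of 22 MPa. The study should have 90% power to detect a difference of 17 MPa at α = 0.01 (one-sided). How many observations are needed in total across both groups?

88 total

For two equal groups, n per group = 2·((z_α + z_β)·σ/δ)².
z_α = 2.326; z_β = 1.282 (power 90%).
n = 2 × (3.608 × 22 / 17)² = 2 × 21.80 = 43.60
Round up: n = 44 per group.
Total across both groups: 2 × 44 = 88.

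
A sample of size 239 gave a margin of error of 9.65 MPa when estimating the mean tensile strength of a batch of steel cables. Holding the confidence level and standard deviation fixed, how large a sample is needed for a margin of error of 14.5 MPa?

106

Margin of error scales as 1/√n, so n₂ = n₁·(E₁/E₂)².
n₂ = 239 × (9.65/14.5)² = 239 × 0.4429 = 105.85
Round up: n₂ = 106.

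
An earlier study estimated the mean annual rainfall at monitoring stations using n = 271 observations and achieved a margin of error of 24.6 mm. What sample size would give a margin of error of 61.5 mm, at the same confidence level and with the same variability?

44

Margin of error scales as 1/√n, so n₂ = n₁·(E₁/E₂)².
n₂ = 271 × (24.6/61.5)² = 271 × 0.16 = 43.36
Round up: n₂ = 44.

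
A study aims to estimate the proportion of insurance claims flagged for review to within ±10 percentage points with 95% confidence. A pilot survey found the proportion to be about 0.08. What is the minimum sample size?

n = 29

For a proportion with margin E = 0.1 at 95% confidence, z = 1.960.
n = p̂(1−p̂)(z/E)² = 0.08 × 0.92 × (1.960/0.1)² = 28.27
Round up: n = 29.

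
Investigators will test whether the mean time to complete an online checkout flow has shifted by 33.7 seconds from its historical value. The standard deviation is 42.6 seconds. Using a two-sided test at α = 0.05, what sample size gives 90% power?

For a one-sample z-test, n = ((z_{α/2} + z_β)·σ/δ)².
z_{α/2} = 1.960 (two-sided α = 0.05); z_β = 1.282 (power 90% → β = 0.1).
n = (3.242 × 42.6 / 33.7)² = 16.80
Round up: n = 17.

17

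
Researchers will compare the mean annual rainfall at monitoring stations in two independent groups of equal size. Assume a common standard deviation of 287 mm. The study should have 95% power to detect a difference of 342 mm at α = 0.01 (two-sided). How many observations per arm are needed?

26 per group

For two equal groups, n per group = 2·((z_{α/2} + z_β)·σ/δ)².
z_{α/2} = 2.576; z_β = 1.645 (power 95%).
n = 2 × (4.221 × 287 / 342)² = 2 × 12.55 = 25.10
Round up: n = 26 per group.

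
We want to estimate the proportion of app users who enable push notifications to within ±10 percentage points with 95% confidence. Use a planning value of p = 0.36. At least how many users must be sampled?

89

For a proportion with margin E = 0.1 at 95% confidence, z = 1.960.
n = p̂(1−p̂)(z/E)² = 0.36 × 0.64 × (1.960/0.1)² = 88.51
Round up: n = 89.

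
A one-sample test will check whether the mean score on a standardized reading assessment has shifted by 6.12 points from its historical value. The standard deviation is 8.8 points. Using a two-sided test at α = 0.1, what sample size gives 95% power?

For a one-sample z-test, n = ((z_{α/2} + z_β)·σ/δ)².
z_{α/2} = 1.645 (two-sided α = 0.1); z_β = 1.645 (power 95% → β = 0.05).
n = (3.290 × 8.8 / 6.12)² = 22.38
Round up: n = 23.

n = 23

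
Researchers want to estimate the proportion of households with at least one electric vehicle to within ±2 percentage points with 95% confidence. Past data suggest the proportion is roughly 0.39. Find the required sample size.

For a proportion with margin E = 0.02 at 95% confidence, z = 1.960.
n = p̂(1−p̂)(z/E)² = 0.39 × 0.61 × (1.960/0.02)² = 2284.79
Round up: n = 2285.

2285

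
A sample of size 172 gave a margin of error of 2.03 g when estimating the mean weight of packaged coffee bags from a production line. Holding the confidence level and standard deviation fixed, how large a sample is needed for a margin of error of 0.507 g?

Margin of error scales as 1/√n, so n₂ = n₁·(E₁/E₂)².
n₂ = 172 × (2.03/0.507)² = 172 × 16.03 = 2757.16
Round up: n₂ = 2758.

2758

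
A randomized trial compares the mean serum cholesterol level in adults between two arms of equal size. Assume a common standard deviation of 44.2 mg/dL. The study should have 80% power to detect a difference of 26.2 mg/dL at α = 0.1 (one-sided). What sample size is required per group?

26 per group

For two equal groups, n per group = 2·((z_α + z_β)·σ/δ)².
z_α = 1.282; z_β = 0.842 (power 80%).
n = 2 × (2.124 × 44.2 / 26.2)² = 2 × 12.84 = 25.68
Round up: n = 26 per group.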